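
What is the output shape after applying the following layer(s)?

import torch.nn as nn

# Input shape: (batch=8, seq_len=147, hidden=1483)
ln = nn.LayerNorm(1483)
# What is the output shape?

Input shape: (8, 147, 1483)
Output shape: (8, 147, 1483)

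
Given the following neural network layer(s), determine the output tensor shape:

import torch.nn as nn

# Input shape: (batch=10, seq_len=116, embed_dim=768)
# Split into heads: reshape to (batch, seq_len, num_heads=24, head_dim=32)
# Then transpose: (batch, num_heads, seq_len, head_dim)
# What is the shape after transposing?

Input shape: (10, 116, 768)
  -> after reshape: (10, 116, 24, 32)
Output shape: (10, 24, 116, 32)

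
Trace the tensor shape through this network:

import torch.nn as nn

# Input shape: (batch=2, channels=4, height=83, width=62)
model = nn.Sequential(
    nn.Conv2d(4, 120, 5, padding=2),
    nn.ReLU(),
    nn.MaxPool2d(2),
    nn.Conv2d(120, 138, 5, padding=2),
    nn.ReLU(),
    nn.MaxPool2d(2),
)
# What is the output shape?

Input shape: (2, 4, 83, 62)
  -> after first Conv2d: (2, 120, 83, 62)
  -> after first MaxPool2d: (2, 120, 41, 31)
  -> after second Conv2d: (2, 138, 41, 31)
Output shape: (2, 138, 20, 15)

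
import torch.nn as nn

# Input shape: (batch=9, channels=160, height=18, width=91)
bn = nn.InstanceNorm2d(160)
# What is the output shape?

Input shape: (9, 160, 18, 91)
Output shape: (9, 160, 18, 91)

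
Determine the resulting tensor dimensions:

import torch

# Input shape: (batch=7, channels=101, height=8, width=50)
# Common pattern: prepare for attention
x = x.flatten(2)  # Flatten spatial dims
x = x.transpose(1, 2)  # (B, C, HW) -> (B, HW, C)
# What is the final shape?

Input shape: (7, 101, 8, 50)
  -> after flatten(2): (7, 101, 400)
Output shape: (7, 400, 101)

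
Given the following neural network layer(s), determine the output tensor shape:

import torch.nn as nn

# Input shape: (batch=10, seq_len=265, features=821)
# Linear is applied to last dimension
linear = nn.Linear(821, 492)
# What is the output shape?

Input shape: (10, 265, 821)
Output shape: (10, 265, 492)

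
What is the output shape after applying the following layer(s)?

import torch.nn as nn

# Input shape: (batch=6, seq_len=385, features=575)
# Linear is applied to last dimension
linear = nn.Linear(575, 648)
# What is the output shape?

Input shape: (6, 385, 575)
Output shape: (6, 385, 648)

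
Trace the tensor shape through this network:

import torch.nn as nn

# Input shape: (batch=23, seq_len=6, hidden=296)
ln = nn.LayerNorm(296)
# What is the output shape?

Input shape: (23, 6, 296)
Output shape: (23, 6, 296)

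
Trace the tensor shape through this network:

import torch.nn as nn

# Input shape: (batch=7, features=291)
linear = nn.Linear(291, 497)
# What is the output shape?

Input shape: (7, 291)
Output shape: (7, 497)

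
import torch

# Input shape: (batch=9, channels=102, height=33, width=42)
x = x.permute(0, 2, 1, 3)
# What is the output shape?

Input shape: (9, 102, 33, 42)
Output shape: (9, 33, 102, 42)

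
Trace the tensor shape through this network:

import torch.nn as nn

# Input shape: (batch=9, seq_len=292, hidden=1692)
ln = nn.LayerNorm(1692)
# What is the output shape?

Input shape: (9, 292, 1692)
Output shape: (9, 292, 1692)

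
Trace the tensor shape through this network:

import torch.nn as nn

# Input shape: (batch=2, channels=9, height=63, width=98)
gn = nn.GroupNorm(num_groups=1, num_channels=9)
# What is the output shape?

Input shape: (2, 9, 63, 98)
Output shape: (2, 9, 63, 98)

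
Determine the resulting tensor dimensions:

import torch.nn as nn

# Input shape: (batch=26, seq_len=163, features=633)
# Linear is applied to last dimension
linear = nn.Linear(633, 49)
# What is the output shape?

Input shape: (26, 163, 633)
Output shape: (26, 163, 49)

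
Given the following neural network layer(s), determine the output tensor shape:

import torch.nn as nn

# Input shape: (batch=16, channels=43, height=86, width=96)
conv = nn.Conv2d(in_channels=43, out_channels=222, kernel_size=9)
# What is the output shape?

Input shape: (16, 43, 86, 96)
Output shape: (16, 222, 78, 88)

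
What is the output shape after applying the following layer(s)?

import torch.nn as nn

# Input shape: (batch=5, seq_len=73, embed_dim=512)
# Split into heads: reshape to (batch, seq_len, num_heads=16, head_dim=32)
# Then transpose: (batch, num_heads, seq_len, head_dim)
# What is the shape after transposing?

Input shape: (5, 73, 512)
  -> after reshape: (5, 73, 16, 32)
Output shape: (5, 16, 73, 32)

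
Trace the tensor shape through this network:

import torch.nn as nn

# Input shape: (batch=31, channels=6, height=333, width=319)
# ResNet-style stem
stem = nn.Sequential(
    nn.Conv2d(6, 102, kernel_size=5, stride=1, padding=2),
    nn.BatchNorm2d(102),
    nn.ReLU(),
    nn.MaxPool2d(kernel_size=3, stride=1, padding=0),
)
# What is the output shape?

Input shape: (31, 6, 333, 319)
  -> after Conv2d 5x5 stride=1: (31, 102, 333, 319)
Output shape: (31, 102, 331, 317)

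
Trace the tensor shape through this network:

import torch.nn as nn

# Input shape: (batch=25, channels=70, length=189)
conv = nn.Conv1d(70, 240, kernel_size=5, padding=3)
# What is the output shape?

Input shape: (25, 70, 189)
Output shape: (25, 240, 191)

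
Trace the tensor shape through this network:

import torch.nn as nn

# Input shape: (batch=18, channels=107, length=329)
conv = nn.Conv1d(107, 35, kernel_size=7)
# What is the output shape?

Input shape: (18, 107, 329)
Output shape: (18, 35, 323)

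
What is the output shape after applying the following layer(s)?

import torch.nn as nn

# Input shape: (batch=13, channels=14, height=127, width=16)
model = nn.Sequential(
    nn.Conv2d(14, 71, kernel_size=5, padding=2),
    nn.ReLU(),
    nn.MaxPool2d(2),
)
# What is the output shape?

Input shape: (13, 14, 127, 16)
  -> after Conv2d: (13, 71, 127, 16)
  -> after ReLU: (13, 71, 127, 16)
Output shape: (13, 71, 63, 8)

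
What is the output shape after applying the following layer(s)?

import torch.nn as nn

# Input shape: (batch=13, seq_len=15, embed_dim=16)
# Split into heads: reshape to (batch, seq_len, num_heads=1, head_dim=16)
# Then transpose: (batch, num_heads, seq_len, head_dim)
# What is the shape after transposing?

Input shape: (13, 15, 16)
  -> after reshape: (13, 15, 1, 16)
Output shape: (13, 1, 15, 16)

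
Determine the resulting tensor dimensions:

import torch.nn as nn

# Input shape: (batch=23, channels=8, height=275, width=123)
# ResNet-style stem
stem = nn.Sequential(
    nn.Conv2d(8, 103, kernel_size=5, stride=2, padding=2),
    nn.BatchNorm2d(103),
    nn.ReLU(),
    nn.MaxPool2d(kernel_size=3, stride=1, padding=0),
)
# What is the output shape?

Input shape: (23, 8, 275, 123)
  -> after Conv2d 5x5 stride=2: (23, 103, 138, 62)
Output shape: (23, 103, 136, 60)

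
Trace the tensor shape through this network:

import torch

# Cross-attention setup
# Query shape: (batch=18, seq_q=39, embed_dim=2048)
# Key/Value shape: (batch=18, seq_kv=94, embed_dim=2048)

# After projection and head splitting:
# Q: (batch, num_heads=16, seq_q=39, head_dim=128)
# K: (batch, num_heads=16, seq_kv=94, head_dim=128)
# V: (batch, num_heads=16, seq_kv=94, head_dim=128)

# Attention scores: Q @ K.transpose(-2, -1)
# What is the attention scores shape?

Input shape: (18, 39, 2048)
Output shape: (18, 16, 39, 94)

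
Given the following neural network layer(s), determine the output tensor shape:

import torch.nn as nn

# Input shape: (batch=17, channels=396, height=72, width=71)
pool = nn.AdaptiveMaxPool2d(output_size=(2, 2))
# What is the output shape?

Input shape: (17, 396, 72, 71)
Output shape: (17, 396, 2, 2)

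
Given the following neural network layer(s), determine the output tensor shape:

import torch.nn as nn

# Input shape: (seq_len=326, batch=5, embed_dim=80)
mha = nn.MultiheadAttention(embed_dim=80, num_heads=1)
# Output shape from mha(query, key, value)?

Input shape: (326, 5, 80)
Output shape: (326, 5, 80)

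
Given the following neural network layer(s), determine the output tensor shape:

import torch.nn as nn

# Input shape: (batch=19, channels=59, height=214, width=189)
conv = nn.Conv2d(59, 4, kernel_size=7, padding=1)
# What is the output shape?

Input shape: (19, 59, 214, 189)
Output shape: (19, 4, 210, 185)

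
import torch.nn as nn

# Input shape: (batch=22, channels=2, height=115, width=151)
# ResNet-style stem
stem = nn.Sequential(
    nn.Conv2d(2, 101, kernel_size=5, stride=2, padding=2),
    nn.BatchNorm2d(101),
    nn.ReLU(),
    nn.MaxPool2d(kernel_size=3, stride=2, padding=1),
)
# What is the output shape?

Input shape: (22, 2, 115, 151)
  -> after Conv2d 5x5 stride=2: (22, 101, 58, 76)
Output shape: (22, 101, 29, 38)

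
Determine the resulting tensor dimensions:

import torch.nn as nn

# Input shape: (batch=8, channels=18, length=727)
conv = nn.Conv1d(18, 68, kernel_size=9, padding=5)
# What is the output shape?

Input shape: (8, 18, 727)
Output shape: (8, 68, 729)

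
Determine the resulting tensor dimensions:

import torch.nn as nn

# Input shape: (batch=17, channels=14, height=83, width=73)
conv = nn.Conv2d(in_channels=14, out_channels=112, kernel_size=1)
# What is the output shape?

Input shape: (17, 14, 83, 73)
Output shape: (17, 112, 83, 73)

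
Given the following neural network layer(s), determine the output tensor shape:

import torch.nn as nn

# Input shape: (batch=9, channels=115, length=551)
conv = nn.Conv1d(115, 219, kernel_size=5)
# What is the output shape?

Input shape: (9, 115, 551)
Output shape: (9, 219, 547)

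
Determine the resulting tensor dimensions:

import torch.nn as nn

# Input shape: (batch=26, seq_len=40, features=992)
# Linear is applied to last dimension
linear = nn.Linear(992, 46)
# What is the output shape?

Input shape: (26, 40, 992)
Output shape: (26, 40, 46)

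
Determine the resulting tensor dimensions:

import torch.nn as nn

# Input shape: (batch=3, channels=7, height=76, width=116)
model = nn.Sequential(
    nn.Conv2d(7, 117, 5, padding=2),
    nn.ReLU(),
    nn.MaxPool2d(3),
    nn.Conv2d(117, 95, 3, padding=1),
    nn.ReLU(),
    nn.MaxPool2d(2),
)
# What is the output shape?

Input shape: (3, 7, 76, 116)
  -> after first Conv2d: (3, 117, 76, 116)
  -> after first MaxPool2d: (3, 117, 25, 38)
  -> after second Conv2d: (3, 95, 25, 38)
Output shape: (3, 95, 12, 19)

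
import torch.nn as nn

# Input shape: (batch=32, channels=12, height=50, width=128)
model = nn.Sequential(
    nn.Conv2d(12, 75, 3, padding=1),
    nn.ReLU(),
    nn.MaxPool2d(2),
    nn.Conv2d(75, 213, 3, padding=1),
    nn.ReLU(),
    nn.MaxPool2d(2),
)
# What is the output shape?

Input shape: (32, 12, 50, 128)
  -> after first Conv2d: (32, 75, 50, 128)
  -> after first MaxPool2d: (32, 75, 25, 64)
  -> after second Conv2d: (32, 213, 25, 64)
Output shape: (32, 213, 12, 32)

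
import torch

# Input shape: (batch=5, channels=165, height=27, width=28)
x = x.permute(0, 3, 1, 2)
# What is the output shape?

Input shape: (5, 165, 27, 28)
Output shape: (5, 28, 165, 27)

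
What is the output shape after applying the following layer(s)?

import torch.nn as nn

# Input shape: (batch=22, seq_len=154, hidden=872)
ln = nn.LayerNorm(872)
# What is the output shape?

Input shape: (22, 154, 872)
Output shape: (22, 154, 872)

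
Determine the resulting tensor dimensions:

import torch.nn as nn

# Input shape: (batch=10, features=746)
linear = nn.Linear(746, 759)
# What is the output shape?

Input shape: (10, 746)
Output shape: (10, 759)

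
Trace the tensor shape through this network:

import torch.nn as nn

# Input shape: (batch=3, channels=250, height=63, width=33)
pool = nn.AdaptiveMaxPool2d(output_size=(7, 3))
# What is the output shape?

Input shape: (3, 250, 63, 33)
Output shape: (3, 250, 7, 3)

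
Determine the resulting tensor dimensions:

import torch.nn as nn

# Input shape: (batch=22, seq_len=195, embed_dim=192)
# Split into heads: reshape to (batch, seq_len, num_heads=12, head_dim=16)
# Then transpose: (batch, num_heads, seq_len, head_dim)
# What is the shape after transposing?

Input shape: (22, 195, 192)
  -> after reshape: (22, 195, 12, 16)
Output shape: (22, 12, 195, 16)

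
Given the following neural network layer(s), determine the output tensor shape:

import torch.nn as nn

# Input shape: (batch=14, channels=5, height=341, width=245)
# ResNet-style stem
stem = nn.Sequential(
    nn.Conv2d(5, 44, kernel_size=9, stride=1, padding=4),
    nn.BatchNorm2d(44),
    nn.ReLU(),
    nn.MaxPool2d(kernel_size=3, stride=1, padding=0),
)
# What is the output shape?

Input shape: (14, 5, 341, 245)
  -> after Conv2d 9x9 stride=1: (14, 44, 341, 245)
Output shape: (14, 44, 339, 243)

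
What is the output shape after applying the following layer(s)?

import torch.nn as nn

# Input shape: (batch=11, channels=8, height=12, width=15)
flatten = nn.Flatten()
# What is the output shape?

Input shape: (11, 8, 12, 15)
Output shape: (11, 1440)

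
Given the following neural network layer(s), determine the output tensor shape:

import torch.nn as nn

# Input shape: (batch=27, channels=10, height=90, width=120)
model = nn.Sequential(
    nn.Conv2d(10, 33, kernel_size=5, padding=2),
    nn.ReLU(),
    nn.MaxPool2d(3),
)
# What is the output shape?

Input shape: (27, 10, 90, 120)
  -> after Conv2d: (27, 33, 90, 120)
  -> after ReLU: (27, 33, 90, 120)
Output shape: (27, 33, 30, 40)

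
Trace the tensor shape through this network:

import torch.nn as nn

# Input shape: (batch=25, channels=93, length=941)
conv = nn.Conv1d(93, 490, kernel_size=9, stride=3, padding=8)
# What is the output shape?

Input shape: (25, 93, 941)
Output shape: (25, 490, 317)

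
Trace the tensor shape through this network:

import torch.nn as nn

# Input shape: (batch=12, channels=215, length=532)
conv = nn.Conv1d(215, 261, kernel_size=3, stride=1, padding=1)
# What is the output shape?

Input shape: (12, 215, 532)
Output shape: (12, 261, 532)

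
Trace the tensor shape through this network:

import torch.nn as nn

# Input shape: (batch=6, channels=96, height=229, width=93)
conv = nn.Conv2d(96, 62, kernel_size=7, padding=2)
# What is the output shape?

Input shape: (6, 96, 229, 93)
Output shape: (6, 62, 227, 91)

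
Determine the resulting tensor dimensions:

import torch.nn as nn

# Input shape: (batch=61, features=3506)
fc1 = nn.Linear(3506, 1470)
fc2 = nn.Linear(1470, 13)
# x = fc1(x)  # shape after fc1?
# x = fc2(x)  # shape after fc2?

Input shape: (61, 3506)
  -> after fc1: (61, 1470)
Output shape: (61, 13)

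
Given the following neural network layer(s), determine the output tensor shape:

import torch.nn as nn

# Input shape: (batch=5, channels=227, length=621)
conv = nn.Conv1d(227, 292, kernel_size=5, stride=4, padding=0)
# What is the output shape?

Input shape: (5, 227, 621)
Output shape: (5, 292, 155)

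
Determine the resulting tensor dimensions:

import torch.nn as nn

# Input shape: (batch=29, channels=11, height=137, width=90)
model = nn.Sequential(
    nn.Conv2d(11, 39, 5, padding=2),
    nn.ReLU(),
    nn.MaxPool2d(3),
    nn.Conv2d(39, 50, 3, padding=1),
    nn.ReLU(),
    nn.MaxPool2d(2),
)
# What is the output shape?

Input shape: (29, 11, 137, 90)
  -> after first Conv2d: (29, 39, 137, 90)
  -> after first MaxPool2d: (29, 39, 45, 30)
  -> after second Conv2d: (29, 50, 45, 30)
Output shape: (29, 50, 22, 15)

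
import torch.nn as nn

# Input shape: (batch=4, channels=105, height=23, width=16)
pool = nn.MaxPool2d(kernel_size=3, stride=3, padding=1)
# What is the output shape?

Input shape: (4, 105, 23, 16)
Output shape: (4, 105, 8, 6)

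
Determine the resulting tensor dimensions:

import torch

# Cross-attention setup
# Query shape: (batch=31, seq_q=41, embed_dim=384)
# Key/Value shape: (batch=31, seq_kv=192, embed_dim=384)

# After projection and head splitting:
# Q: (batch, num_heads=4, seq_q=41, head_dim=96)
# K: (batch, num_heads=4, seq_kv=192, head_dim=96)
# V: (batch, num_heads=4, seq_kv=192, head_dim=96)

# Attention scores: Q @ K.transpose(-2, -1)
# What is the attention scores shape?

Input shape: (31, 41, 384)
Output shape: (31, 4, 41, 192)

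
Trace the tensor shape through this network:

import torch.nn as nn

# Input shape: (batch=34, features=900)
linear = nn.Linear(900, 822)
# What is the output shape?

Input shape: (34, 900)
Output shape: (34, 822)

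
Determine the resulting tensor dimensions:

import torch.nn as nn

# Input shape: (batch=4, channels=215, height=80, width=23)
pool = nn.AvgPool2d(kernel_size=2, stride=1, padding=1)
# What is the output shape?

Input shape: (4, 215, 80, 23)
Output shape: (4, 215, 81, 24)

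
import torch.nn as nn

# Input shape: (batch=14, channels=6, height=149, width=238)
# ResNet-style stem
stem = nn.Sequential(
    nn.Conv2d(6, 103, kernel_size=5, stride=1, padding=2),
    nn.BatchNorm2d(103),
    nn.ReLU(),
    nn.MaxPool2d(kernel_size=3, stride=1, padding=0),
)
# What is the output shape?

Input shape: (14, 6, 149, 238)
  -> after Conv2d 5x5 stride=1: (14, 103, 149, 238)
Output shape: (14, 103, 147, 236)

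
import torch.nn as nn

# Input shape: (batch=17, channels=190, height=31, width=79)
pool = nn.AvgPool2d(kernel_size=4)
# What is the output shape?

Input shape: (17, 190, 31, 79)
Output shape: (17, 190, 7, 19)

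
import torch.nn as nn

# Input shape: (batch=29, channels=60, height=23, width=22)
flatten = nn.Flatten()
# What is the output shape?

Input shape: (29, 60, 23, 22)
Output shape: (29, 30360)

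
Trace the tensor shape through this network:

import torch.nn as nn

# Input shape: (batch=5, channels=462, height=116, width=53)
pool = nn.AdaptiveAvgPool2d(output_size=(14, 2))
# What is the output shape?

Input shape: (5, 462, 116, 53)
Output shape: (5, 462, 14, 2)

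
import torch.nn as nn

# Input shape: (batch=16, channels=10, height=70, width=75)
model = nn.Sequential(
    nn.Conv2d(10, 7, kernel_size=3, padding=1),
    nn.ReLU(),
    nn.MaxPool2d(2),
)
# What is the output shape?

Input shape: (16, 10, 70, 75)
  -> after Conv2d: (16, 7, 70, 75)
  -> after ReLU: (16, 7, 70, 75)
Output shape: (16, 7, 35, 37)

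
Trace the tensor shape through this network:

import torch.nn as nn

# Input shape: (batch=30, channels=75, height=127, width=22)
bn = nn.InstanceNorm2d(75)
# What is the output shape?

Input shape: (30, 75, 127, 22)
Output shape: (30, 75, 127, 22)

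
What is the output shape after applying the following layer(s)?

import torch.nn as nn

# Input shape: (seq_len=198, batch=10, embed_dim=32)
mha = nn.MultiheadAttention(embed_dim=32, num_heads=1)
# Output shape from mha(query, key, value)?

Input shape: (198, 10, 32)
Output shape: (198, 10, 32)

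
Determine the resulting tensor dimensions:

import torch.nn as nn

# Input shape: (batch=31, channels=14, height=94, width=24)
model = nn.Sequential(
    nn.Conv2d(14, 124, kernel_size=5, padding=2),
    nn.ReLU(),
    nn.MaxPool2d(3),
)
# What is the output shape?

Input shape: (31, 14, 94, 24)
  -> after Conv2d: (31, 124, 94, 24)
  -> after ReLU: (31, 124, 94, 24)
Output shape: (31, 124, 31, 8)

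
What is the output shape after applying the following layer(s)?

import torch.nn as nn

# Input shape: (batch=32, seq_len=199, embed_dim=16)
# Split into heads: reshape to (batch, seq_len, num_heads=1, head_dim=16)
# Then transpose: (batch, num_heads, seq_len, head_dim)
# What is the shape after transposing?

Input shape: (32, 199, 16)
  -> after reshape: (32, 199, 1, 16)
Output shape: (32, 1, 199, 16)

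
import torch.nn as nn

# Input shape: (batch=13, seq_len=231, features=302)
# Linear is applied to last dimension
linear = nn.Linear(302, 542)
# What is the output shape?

Input shape: (13, 231, 302)
Output shape: (13, 231, 542)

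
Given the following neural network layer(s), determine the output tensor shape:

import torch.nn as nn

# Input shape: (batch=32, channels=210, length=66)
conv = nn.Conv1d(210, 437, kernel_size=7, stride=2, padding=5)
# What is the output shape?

Input shape: (32, 210, 66)
Output shape: (32, 437, 35)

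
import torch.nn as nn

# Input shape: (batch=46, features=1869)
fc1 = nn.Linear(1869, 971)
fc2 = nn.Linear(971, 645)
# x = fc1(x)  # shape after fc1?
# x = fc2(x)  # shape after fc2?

Input shape: (46, 1869)
  -> after fc1: (46, 971)
Output shape: (46, 645)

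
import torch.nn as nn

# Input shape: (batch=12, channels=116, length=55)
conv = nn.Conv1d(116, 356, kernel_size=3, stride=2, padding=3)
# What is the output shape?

Input shape: (12, 116, 55)
Output shape: (12, 356, 30)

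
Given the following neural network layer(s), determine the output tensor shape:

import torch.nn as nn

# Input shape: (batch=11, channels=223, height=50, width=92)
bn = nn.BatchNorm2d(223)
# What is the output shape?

Input shape: (11, 223, 50, 92)
Output shape: (11, 223, 50, 92)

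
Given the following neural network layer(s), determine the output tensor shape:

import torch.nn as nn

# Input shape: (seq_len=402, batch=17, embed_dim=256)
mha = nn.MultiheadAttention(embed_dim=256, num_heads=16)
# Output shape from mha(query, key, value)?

Input shape: (402, 17, 256)
Output shape: (402, 17, 256)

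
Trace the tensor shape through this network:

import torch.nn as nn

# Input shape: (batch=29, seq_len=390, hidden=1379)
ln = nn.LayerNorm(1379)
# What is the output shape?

Input shape: (29, 390, 1379)
Output shape: (29, 390, 1379)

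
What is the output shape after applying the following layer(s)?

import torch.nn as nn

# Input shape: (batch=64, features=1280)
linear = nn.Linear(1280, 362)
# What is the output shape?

Input shape: (64, 1280)
Output shape: (64, 362)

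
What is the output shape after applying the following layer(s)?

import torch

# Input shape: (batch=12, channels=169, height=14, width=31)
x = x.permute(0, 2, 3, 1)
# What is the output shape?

Input shape: (12, 169, 14, 31)
Output shape: (12, 14, 31, 169)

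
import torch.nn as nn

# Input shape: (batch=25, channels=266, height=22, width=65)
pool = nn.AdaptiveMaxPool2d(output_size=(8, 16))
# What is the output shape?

Input shape: (25, 266, 22, 65)
Output shape: (25, 266, 8, 16)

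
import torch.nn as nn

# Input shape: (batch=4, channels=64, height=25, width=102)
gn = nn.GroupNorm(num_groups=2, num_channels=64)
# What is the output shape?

Input shape: (4, 64, 25, 102)
Output shape: (4, 64, 25, 102)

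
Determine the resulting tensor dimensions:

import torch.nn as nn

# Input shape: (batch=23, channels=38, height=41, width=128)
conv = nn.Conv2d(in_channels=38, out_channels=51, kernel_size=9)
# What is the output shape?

Input shape: (23, 38, 41, 128)
Output shape: (23, 51, 33, 120)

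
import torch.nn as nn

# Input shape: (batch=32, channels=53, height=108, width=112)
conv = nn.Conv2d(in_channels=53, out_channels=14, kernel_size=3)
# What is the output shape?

Input shape: (32, 53, 108, 112)
Output shape: (32, 14, 106, 110)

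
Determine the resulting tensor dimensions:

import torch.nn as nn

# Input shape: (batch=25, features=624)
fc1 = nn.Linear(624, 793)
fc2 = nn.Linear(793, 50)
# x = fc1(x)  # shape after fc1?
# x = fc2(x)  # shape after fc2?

Input shape: (25, 624)
  -> after fc1: (25, 793)
Output shape: (25, 50)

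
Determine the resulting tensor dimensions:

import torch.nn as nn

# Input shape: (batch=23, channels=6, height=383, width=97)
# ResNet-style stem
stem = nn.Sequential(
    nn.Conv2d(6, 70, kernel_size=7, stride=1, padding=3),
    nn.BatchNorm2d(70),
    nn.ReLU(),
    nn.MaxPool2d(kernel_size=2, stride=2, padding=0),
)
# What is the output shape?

Input shape: (23, 6, 383, 97)
  -> after Conv2d 7x7 stride=1: (23, 70, 383, 97)
Output shape: (23, 70, 191, 48)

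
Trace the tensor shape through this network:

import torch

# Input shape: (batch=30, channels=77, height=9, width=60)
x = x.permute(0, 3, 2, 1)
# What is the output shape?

Input shape: (30, 77, 9, 60)
Output shape: (30, 60, 9, 77)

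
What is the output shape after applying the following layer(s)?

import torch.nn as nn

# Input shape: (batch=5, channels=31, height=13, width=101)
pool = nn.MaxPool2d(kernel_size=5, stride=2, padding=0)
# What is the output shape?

Input shape: (5, 31, 13, 101)
Output shape: (5, 31, 5, 49)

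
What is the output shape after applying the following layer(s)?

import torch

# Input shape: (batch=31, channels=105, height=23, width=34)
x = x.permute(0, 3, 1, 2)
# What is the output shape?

Input shape: (31, 105, 23, 34)
Output shape: (31, 34, 105, 23)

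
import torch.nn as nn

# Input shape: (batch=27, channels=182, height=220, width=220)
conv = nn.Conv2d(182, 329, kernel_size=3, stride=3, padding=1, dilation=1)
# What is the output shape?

Input shape: (27, 182, 220, 220)
Output shape: (27, 329, 74, 74)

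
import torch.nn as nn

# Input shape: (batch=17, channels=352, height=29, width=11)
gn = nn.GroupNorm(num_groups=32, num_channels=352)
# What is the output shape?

Input shape: (17, 352, 29, 11)
Output shape: (17, 352, 29, 11)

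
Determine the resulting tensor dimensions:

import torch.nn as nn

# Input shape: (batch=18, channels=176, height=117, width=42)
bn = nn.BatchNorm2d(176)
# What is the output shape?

Input shape: (18, 176, 117, 42)
Output shape: (18, 176, 117, 42)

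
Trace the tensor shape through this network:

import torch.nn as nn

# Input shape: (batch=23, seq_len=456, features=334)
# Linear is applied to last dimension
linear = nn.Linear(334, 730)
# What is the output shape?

Input shape: (23, 456, 334)
Output shape: (23, 456, 730)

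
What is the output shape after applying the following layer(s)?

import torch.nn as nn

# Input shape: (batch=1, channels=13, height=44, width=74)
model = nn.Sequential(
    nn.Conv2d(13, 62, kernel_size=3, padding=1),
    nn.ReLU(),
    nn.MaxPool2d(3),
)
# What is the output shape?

Input shape: (1, 13, 44, 74)
  -> after Conv2d: (1, 62, 44, 74)
  -> after ReLU: (1, 62, 44, 74)
Output shape: (1, 62, 14, 24)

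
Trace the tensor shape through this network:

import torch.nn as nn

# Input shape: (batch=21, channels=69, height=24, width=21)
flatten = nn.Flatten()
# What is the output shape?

Input shape: (21, 69, 24, 21)
Output shape: (21, 34776)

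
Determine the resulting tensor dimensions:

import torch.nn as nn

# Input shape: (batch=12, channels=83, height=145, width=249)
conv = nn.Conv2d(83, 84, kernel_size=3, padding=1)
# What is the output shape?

Input shape: (12, 83, 145, 249)
Output shape: (12, 84, 145, 249)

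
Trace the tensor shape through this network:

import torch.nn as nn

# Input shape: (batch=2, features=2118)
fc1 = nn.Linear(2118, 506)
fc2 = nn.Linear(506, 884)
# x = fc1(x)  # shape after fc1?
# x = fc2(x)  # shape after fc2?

Input shape: (2, 2118)
  -> after fc1: (2, 506)
Output shape: (2, 884)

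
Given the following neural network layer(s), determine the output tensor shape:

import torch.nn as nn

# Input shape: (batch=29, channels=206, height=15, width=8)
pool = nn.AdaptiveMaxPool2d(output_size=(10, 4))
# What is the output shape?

Input shape: (29, 206, 15, 8)
Output shape: (29, 206, 10, 4)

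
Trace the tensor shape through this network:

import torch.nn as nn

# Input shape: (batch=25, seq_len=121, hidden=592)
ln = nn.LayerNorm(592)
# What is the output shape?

Input shape: (25, 121, 592)
Output shape: (25, 121, 592)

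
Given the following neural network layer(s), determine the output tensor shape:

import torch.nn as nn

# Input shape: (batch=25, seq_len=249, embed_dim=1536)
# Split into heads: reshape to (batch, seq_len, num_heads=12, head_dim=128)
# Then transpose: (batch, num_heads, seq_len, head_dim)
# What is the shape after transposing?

Input shape: (25, 249, 1536)
  -> after reshape: (25, 249, 12, 128)
Output shape: (25, 12, 249, 128)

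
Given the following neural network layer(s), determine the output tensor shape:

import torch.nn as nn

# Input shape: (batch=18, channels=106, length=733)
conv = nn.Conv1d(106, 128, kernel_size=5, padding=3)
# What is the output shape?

Input shape: (18, 106, 733)
Output shape: (18, 128, 735)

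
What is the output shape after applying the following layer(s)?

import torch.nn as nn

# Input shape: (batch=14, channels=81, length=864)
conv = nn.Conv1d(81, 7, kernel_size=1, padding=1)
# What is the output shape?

Input shape: (14, 81, 864)
Output shape: (14, 7, 866)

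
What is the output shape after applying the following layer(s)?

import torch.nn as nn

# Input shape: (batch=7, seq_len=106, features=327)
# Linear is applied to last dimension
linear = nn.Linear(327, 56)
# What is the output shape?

Input shape: (7, 106, 327)
Output shape: (7, 106, 56)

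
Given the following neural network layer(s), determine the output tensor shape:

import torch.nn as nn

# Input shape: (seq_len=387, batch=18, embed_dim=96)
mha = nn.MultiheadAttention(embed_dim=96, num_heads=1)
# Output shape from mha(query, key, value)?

Input shape: (387, 18, 96)
Output shape: (387, 18, 96)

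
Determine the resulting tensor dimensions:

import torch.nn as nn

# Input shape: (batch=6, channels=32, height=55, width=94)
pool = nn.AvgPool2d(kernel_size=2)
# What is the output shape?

Input shape: (6, 32, 55, 94)
Output shape: (6, 32, 27, 47)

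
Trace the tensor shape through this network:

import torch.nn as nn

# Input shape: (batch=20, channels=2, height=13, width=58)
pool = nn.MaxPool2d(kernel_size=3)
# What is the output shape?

Input shape: (20, 2, 13, 58)
Output shape: (20, 2, 4, 19)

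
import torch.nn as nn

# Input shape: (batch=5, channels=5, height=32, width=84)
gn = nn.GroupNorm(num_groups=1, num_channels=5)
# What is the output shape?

Input shape: (5, 5, 32, 84)
Output shape: (5, 5, 32, 84)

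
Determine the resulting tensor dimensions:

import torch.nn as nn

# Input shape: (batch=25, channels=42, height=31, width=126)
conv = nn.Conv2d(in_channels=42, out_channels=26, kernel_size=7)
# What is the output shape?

Input shape: (25, 42, 31, 126)
Output shape: (25, 26, 25, 120)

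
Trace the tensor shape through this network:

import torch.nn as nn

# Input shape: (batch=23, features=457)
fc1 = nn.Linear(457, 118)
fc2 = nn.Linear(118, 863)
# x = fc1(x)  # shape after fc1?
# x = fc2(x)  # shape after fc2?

Input shape: (23, 457)
  -> after fc1: (23, 118)
Output shape: (23, 863)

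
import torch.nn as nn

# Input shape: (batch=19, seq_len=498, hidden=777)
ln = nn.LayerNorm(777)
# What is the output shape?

Input shape: (19, 498, 777)
Output shape: (19, 498, 777)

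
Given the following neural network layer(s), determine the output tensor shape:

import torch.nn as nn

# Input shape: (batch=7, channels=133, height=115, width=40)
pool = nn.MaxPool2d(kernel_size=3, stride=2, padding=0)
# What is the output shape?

Input shape: (7, 133, 115, 40)
Output shape: (7, 133, 57, 19)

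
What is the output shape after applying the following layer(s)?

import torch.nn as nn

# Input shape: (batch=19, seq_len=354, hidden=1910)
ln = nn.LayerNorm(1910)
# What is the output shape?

Input shape: (19, 354, 1910)
Output shape: (19, 354, 1910)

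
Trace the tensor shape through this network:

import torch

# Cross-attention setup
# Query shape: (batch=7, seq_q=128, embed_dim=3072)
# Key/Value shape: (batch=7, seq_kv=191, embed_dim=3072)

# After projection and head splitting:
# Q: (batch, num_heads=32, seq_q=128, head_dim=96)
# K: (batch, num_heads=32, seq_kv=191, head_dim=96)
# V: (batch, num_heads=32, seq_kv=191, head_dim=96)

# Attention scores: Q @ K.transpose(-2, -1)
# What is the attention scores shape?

Input shape: (7, 128, 3072)
Output shape: (7, 32, 128, 191)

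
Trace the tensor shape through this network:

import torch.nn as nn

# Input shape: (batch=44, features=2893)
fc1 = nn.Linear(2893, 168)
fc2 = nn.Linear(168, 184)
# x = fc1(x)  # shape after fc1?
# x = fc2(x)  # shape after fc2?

Input shape: (44, 2893)
  -> after fc1: (44, 168)
Output shape: (44, 184)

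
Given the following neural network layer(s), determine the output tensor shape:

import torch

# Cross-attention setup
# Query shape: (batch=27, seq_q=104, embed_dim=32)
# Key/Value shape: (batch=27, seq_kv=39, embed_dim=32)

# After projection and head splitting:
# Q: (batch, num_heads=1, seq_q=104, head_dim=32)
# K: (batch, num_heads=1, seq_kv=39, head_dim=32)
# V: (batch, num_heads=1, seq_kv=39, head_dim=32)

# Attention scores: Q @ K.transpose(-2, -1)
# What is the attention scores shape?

Input shape: (27, 104, 32)
Output shape: (27, 1, 104, 39)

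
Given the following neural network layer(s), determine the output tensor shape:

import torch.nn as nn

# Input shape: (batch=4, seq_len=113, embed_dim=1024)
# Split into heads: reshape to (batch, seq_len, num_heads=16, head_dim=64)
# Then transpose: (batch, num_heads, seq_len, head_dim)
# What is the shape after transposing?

Input shape: (4, 113, 1024)
  -> after reshape: (4, 113, 16, 64)
Output shape: (4, 16, 113, 64)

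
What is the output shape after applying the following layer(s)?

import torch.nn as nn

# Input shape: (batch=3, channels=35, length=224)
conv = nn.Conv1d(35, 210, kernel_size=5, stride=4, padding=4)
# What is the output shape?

Input shape: (3, 35, 224)
Output shape: (3, 210, 57)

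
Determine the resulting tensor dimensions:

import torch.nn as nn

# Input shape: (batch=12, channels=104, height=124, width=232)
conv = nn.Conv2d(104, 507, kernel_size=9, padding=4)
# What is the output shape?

Input shape: (12, 104, 124, 232)
Output shape: (12, 507, 124, 232)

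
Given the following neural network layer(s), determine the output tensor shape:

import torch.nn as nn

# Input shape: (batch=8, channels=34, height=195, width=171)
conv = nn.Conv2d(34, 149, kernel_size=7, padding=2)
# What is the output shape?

Input shape: (8, 34, 195, 171)
Output shape: (8, 149, 193, 169)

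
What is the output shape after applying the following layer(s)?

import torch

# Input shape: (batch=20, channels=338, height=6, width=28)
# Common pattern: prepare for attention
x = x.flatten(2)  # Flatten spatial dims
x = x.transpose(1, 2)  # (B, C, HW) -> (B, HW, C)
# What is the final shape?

Input shape: (20, 338, 6, 28)
  -> after flatten(2): (20, 338, 168)
Output shape: (20, 168, 338)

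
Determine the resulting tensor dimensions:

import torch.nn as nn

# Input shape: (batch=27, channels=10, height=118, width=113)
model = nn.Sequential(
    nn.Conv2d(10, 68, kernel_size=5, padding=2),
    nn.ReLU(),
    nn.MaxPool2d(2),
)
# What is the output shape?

Input shape: (27, 10, 118, 113)
  -> after Conv2d: (27, 68, 118, 113)
  -> after ReLU: (27, 68, 118, 113)
Output shape: (27, 68, 59, 56)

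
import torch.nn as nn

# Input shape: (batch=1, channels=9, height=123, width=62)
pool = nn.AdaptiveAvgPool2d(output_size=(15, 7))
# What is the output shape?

Input shape: (1, 9, 123, 62)
Output shape: (1, 9, 15, 7)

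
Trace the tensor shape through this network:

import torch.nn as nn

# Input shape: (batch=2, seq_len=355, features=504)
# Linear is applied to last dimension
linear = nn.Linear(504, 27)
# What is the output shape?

Input shape: (2, 355, 504)
Output shape: (2, 355, 27)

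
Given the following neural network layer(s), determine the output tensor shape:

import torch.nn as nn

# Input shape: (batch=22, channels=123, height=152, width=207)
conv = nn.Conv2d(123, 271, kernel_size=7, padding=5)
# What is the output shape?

Input shape: (22, 123, 152, 207)
Output shape: (22, 271, 156, 211)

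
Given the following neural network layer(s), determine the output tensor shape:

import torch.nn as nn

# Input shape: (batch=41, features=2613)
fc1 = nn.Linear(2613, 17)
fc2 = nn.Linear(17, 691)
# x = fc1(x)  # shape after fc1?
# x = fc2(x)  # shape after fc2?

Input shape: (41, 2613)
  -> after fc1: (41, 17)
Output shape: (41, 691)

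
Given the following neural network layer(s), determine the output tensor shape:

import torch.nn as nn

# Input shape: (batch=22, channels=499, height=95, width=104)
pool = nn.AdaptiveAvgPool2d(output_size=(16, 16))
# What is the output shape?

Input shape: (22, 499, 95, 104)
Output shape: (22, 499, 16, 16)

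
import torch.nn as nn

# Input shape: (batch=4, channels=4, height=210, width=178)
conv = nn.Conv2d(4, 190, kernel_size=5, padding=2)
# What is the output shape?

Input shape: (4, 4, 210, 178)
Output shape: (4, 190, 210, 178)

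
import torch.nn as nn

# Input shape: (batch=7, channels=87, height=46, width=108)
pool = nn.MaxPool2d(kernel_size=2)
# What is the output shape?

Input shape: (7, 87, 46, 108)
Output shape: (7, 87, 23, 54)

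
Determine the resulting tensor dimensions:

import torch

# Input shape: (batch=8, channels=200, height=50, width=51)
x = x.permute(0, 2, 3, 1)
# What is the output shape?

Input shape: (8, 200, 50, 51)
Output shape: (8, 50, 51, 200)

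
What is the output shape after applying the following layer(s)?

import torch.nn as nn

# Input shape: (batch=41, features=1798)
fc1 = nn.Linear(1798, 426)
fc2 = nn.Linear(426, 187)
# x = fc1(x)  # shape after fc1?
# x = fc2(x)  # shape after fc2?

Input shape: (41, 1798)
  -> after fc1: (41, 426)
Output shape: (41, 187)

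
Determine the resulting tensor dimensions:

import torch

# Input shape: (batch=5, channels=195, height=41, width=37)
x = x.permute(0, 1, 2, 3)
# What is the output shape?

Input shape: (5, 195, 41, 37)
Output shape: (5, 195, 41, 37)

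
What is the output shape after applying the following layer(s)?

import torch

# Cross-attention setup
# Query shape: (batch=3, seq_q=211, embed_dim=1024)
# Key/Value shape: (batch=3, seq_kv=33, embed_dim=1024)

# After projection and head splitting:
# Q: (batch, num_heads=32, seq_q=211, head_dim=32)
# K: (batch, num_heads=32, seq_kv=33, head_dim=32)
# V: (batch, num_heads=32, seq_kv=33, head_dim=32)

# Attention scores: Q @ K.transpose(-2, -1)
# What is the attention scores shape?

Input shape: (3, 211, 1024)
Output shape: (3, 32, 211, 33)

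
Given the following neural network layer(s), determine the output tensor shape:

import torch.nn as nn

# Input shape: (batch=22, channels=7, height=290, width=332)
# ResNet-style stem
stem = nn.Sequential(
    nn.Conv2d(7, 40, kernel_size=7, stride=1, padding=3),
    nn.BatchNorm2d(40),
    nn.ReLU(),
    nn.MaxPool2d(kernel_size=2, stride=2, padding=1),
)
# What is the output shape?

Input shape: (22, 7, 290, 332)
  -> after Conv2d 7x7 stride=1: (22, 40, 290, 332)
Output shape: (22, 40, 146, 167)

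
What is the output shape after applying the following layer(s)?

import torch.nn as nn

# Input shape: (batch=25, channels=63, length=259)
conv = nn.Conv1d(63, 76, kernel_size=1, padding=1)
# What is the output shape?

Input shape: (25, 63, 259)
Output shape: (25, 76, 261)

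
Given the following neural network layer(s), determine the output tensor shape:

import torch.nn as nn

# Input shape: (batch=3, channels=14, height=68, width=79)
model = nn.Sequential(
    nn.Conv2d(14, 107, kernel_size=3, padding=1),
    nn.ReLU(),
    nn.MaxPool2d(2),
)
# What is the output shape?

Input shape: (3, 14, 68, 79)
  -> after Conv2d: (3, 107, 68, 79)
  -> after ReLU: (3, 107, 68, 79)
Output shape: (3, 107, 34, 39)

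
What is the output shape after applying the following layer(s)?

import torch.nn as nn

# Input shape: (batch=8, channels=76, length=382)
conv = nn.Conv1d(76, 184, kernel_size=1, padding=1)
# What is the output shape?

Input shape: (8, 76, 382)
Output shape: (8, 184, 384)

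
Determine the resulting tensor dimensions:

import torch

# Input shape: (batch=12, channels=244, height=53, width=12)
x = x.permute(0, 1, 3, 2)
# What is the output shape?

Input shape: (12, 244, 53, 12)
Output shape: (12, 244, 12, 53)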